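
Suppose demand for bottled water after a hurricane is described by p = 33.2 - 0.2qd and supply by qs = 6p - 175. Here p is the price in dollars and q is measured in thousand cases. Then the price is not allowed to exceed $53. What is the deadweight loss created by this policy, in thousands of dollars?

Rearranging demand gives qd = 166 - 5p. Setting quantity demanded equal to quantity supplied, 166 - 5p = 6p - 175, gives p* = 31 and q* = 11.
Since 53 is above p* = 31, the ceiling does not bind and the free-market outcome prevails.
Since the control does not bind, no trades are prevented and deadweight loss is zero.

0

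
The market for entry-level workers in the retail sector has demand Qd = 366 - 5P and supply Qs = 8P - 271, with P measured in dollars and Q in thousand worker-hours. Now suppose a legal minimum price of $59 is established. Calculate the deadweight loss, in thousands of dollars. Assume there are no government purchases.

Setting quantity demanded equal to quantity supplied, 366 - 5P = 8P - 271, gives P* = 49 and Q* = 121.
The floor of 59 is above the equilibrium price 49, so it binds.
At P = 59: Qd = 366 - 5·59 = 71 and Qs = 8·59 - 271 = 201.
Quantity traded falls to 71. At Q = 71 the demand price is (366 - 71)/5 = 59 and the supply price is (271 + 71)/8 = 42.75.
Deadweight loss = ½ · (59 - 42.75) · (121 - 71) = ½ · 16.25 · 50 = 406.25.

406.25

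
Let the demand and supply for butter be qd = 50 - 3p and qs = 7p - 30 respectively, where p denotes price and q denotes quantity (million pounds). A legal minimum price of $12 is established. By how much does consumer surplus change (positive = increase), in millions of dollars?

-80

In a free market, 50 - 3p = 7p - 30 gives the equilibrium p* = 8, q* = 26.
The floor of 12 is above the equilibrium price 8, so it binds.
At p = 12: qd = 50 - 3·12 = 14 and qs = 7·12 - 30 = 54.
Consumer surplus without the control is ½ · (50/3 - 8) · 26 = 338/3.
With the floor, consumers buy 14 units at 12, so CS = ½ · (50/3 - 12) · 14 = 98/3.
Change in consumer surplus = 98/3 - 338/3 = -80.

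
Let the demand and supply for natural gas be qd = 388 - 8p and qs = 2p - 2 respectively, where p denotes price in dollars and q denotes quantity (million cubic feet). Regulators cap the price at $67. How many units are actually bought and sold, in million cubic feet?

Without the control the market clears where 388 - 8p = 2p - 2, i.e. p* = 39 and q* = 76.
Since 67 is above p* = 39, the ceiling does not bind and the free-market outcome prevails.

76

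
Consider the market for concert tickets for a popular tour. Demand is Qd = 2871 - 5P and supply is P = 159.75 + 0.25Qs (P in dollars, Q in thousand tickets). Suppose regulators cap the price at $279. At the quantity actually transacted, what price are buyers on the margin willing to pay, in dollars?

478.8

Rearranging supply gives Qs = 4P - 639. Equilibrium: 2871 - 5P = 4P - 639, so 3510 = 9P and P* = 390, Q* = 921.
Since 279 < 390, the ceiling is binding.
At P = 279: Qd = 2871 - 5·279 = 1476 and Qs = 4·279 - 639 = 477.
Only 477 units reach the market. On the demand curve, the marginal buyer's willingness to pay at Q = 477 is (2871 - 477)/5 = 478.8.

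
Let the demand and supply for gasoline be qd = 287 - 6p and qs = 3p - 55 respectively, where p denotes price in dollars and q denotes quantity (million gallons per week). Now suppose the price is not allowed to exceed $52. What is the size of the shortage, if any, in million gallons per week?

0

In a free market, 287 - 6p = 3p - 55 gives the equilibrium p* = 38, q* = 59.
Since 52 is above p* = 38, the ceiling does not bind and the free-market outcome prevails.
Since the control does not bind, there is no shortage.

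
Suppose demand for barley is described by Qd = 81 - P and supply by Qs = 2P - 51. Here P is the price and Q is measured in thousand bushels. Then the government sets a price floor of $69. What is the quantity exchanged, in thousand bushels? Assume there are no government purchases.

12

Without the control the market clears where 81 - P = 2P - 51, i.e. P* = 44 and Q* = 37.
Because the floor (69) lies above the market-clearing price, it is binding.
At P = 69: Qd = 81 - 69 = 12 and Qs = 2·69 - 51 = 87.
The quantity actually transacted is the short side, demand: 12.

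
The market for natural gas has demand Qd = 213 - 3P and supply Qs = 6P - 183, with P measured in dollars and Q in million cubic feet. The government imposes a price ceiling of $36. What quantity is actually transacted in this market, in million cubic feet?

33

Without the control the market clears where 213 - 3P = 6P - 183, i.e. P* = 44 and Q* = 81.
Since 36 < 44, the ceiling is binding.
At P = 36: Qd = 213 - 3·36 = 105 and Qs = 6·36 - 183 = 33.
The quantity actually transacted is the short side, supply: 33.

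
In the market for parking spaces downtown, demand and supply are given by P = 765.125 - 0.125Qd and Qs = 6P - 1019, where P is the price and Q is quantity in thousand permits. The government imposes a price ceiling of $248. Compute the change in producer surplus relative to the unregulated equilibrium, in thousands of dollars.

Rearranging demand gives Qd = 6121 - 8P. Without the control the market clears where 6121 - 8P = 6P - 1019, i.e. P* = 510 and Q* = 2041.
The ceiling of 248 is below the equilibrium price 510, so it binds.
At P = 248: Qd = 6121 - 8·248 = 4137 and Qs = 6·248 - 1019 = 469.
Producer surplus without the control is ½ · (510 - 1019/6) · 2041 = 4165681/12.
With the ceiling, producers sell 469 units at 248, so PS = ½ · (248 - 1019/6) · 469 = 219961/12.
Change in producer surplus = 219961/12 - 4165681/12 = -328810.

-328810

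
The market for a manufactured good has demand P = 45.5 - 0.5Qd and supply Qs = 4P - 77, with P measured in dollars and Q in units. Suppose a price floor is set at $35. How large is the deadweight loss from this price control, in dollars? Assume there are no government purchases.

Rearranging demand gives Qd = 91 - 2P. In a free market, 91 - 2P = 4P - 77 gives the equilibrium P* = 28, Q* = 35.
The floor of 35 is above the equilibrium price 28, so it binds.
At P = 35: Qd = 91 - 2·35 = 21 and Qs = 4·35 - 77 = 63.
Quantity traded falls to 21. At Q = 21 the demand price is (91 - 21)/2 = 35 and the supply price is (77 + 21)/4 = 24.5.
Deadweight loss = ½ · (35 - 24.5) · (35 - 21) = ½ · 10.5 · 14 = 73.5.

73.5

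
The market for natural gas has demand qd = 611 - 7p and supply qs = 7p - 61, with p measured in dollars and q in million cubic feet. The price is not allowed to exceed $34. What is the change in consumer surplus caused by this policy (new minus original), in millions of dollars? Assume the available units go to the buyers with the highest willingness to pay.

Setting quantity demanded equal to quantity supplied, 611 - 7p = 7p - 61, gives p* = 48 and q* = 275.
Because the ceiling (34) lies below the market-clearing price, it is binding.
At p = 34: qd = 611 - 7·34 = 373 and qs = 7·34 - 61 = 177.
Consumer surplus without the control is ½ · (611/7 - 48) · 275 = 75625/14.
With the ceiling, 177 units are sold at 34 (assume they go to the highest-value buyers). The demand price at q = 177 is 62, so CS = ½ · [(611/7 - 34) + (62 - 34)] · 177 = 100713/14.
Change in consumer surplus = 100713/14 - 75625/14 = 1792.

1792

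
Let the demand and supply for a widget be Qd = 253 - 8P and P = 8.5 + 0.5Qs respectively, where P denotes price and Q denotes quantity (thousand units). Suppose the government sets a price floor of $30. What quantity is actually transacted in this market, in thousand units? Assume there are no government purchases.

Rearranging supply gives Qs = 2P - 17. In a free market, 253 - 8P = 2P - 17 gives the equilibrium P* = 27, Q* = 37.
Since 30 > 27, the floor is binding.
At P = 30: Qd = 253 - 8·30 = 13 and Qs = 2·30 - 17 = 43.
The quantity actually transacted is the short side, demand: 13.

13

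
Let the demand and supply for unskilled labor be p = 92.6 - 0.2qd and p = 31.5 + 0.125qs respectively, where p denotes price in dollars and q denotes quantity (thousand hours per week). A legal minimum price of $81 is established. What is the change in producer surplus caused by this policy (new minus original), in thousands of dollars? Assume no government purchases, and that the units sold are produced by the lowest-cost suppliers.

Rearranging demand gives qd = 463 - 5p; rearranging supply gives qs = 8p - 252. In a free market, 463 - 5p = 8p - 252 gives the equilibrium p* = 55, q* = 188.
Because the floor (81) lies above the market-clearing price, it is binding.
At p = 81: qd = 463 - 5·81 = 58 and qs = 8·81 - 252 = 396.
Producer surplus without the control is ½ · (55 - 31.5) · 188 = 2209.
With the floor, 58 units are sold at 81. The supply price at q = 58 is 38.75, so PS = ½ · [(81 - 31.5) + (81 - 38.75)] · 58 = 2660.75.
Change in producer surplus = 2660.75 - 2209 = 451.75.

451.75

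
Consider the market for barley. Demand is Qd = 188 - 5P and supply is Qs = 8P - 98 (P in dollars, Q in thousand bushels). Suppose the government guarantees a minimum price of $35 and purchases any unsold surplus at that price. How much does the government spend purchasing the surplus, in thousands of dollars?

Equilibrium: 188 - 5P = 8P - 98, so 286 = 13P and P* = 22, Q* = 78.
Since 35 > 22, the floor is binding.
At P = 35: Qd = 188 - 5·35 = 13 and Qs = 8·35 - 98 = 182.
Surplus = Qs - Qd = 169.
Government expenditure = surplus × support price = 169 × 35 = 5915.

5915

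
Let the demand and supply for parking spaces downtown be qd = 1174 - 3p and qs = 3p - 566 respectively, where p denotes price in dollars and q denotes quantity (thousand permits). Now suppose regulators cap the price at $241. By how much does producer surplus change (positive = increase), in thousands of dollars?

-11294.5

Setting quantity demanded equal to quantity supplied, 1174 - 3p = 3p - 566, gives p* = 290 and q* = 304.
The ceiling of 241 is below the equilibrium price 290, so it binds.
At p = 241: qd = 1174 - 3·241 = 451 and qs = 3·241 - 566 = 157.
Producer surplus without the control is ½ · (290 - 566/3) · 304 = 46208/3.
With the ceiling, producers sell 157 units at 241, so PS = ½ · (241 - 566/3) · 157 = 24649/6.
Change in producer surplus = 24649/6 - 46208/3 = -11294.5.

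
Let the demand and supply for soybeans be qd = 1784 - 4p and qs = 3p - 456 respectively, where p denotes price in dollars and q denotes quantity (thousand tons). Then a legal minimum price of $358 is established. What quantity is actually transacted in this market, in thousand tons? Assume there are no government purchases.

352

Equilibrium: 1784 - 4p = 3p - 456, so 2240 = 7p and p* = 320, q* = 504.
Since 358 > 320, the floor is binding.
At p = 358: qd = 1784 - 4·358 = 352 and qs = 3·358 - 456 = 618.
The quantity actually transacted is the short side, demand: 352.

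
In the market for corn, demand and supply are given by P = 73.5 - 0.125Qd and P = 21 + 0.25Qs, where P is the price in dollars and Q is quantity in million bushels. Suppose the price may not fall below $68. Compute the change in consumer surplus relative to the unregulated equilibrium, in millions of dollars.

Rearranging demand gives Qd = 588 - 8P; rearranging supply gives Qs = 4P - 84. In a free market, 588 - 8P = 4P - 84 gives the equilibrium P* = 56, Q* = 140.
Since 68 > 56, the floor is binding.
At P = 68: Qd = 588 - 8·68 = 44 and Qs = 4·68 - 84 = 188.
Consumer surplus without the control is ½ · (73.5 - 56) · 140 = 1225.
With the floor, consumers buy 44 units at 68, so CS = ½ · (73.5 - 68) · 44 = 121.
Change in consumer surplus = 121 - 1225 = -1104.

-1104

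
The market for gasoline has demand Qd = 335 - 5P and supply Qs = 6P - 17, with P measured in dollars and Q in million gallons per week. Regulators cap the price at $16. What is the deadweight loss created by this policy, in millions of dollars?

Setting quantity demanded equal to quantity supplied, 335 - 5P = 6P - 17, gives P* = 32 and Q* = 175.
Because the ceiling (16) lies below the market-clearing price, it is binding.
At P = 16: Qd = 335 - 5·16 = 255 and Qs = 6·16 - 17 = 79.
Quantity traded falls to 79. At Q = 79 the demand price is (335 - 79)/5 = 51.2 and the supply price is (17 + 79)/6 = 16.
Deadweight loss = ½ · (51.2 - 16) · (175 - 79) = ½ · 35.2 · 96 = 1689.6.

1689.6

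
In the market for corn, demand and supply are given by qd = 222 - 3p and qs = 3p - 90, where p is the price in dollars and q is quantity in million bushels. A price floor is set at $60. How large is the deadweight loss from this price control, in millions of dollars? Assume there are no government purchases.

192

Setting quantity demanded equal to quantity supplied, 222 - 3p = 3p - 90, gives p* = 52 and q* = 66.
The floor of 60 is above the equilibrium price 52, so it binds.
At p = 60: qd = 222 - 3·60 = 42 and qs = 3·60 - 90 = 90.
Quantity traded falls to 42. At q = 42 the demand price is (222 - 42)/3 = 60 and the supply price is (90 + 42)/3 = 44.
Deadweight loss = ½ · (60 - 44) · (66 - 42) = ½ · 16 · 24 = 192.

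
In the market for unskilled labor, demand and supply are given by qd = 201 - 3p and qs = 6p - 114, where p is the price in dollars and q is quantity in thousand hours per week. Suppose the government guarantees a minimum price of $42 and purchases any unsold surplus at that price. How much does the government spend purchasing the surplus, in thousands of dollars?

2646

In a free market, 201 - 3p = 6p - 114 gives the equilibrium p* = 35, q* = 96.
The floor of 42 is above the equilibrium price 35, so it binds.
At p = 42: qd = 201 - 3·42 = 75 and qs = 6·42 - 114 = 138.
Surplus = qs - qd = 63.
Government expenditure = surplus × support price = 63 × 42 = 2646.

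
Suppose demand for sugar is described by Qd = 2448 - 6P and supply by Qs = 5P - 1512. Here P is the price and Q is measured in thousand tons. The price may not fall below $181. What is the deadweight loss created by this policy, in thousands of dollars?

0

Setting quantity demanded equal to quantity supplied, 2448 - 6P = 5P - 1512, gives P* = 360 and Q* = 288.
Since 181 is below P* = 360, the floor does not bind and the free-market outcome prevails.
Since the control does not bind, no trades are prevented and deadweight loss is zero.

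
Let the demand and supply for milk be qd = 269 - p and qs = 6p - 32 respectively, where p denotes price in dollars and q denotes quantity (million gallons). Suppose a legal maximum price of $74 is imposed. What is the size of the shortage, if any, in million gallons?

0

In a free market, 269 - p = 6p - 32 gives the equilibrium p* = 43, q* = 226.
Since 74 is above p* = 43, the ceiling does not bind and the free-market outcome prevails.
Since the control does not bind, there is no shortage.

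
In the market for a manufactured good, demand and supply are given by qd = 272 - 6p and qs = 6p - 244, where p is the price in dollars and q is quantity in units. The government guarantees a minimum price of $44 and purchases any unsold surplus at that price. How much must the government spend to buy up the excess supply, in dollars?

Setting quantity demanded equal to quantity supplied, 272 - 6p = 6p - 244, gives p* = 43 and q* = 14.
Since 44 > 43, the floor is binding.
At p = 44: qd = 272 - 6·44 = 8 and qs = 6·44 - 244 = 20.
Surplus = qs - qd = 12.
Government expenditure = surplus × support price = 12 × 44 = 528.

528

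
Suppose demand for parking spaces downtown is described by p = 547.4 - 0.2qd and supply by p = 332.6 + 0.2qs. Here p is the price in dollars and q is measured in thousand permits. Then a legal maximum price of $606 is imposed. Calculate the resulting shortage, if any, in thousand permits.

0

Rearranging demand gives qd = 2737 - 5p; rearranging supply gives qs = 5p - 1663. Setting quantity demanded equal to quantity supplied, 2737 - 5p = 5p - 1663, gives p* = 440 and q* = 537.
The ceiling of 606 is above the equilibrium price 440, so it is not binding; the market clears at p* = 440, q* = 537.
Since the control does not bind, there is no shortage.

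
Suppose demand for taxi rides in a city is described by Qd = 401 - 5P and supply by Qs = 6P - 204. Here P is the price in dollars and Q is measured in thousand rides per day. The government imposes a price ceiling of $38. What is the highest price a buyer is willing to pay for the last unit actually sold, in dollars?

In a free market, 401 - 5P = 6P - 204 gives the equilibrium P* = 55, Q* = 126.
Because the ceiling (38) lies below the market-clearing price, it is binding.
At P = 38: Qd = 401 - 5·38 = 211 and Qs = 6·38 - 204 = 24.
Only 24 units reach the market. On the demand curve, the marginal buyer's willingness to pay at Q = 24 is (401 - 24)/5 = 75.4.

75.4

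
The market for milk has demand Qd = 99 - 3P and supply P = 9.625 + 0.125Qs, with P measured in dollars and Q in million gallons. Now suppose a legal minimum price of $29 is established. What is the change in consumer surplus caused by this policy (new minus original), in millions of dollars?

-409.5

Rearranging supply gives Qs = 8P - 77. Setting quantity demanded equal to quantity supplied, 99 - 3P = 8P - 77, gives P* = 16 and Q* = 51.
The floor of 29 is above the equilibrium price 16, so it binds.
At P = 29: Qd = 99 - 3·29 = 12 and Qs = 8·29 - 77 = 155.
Consumer surplus without the control is ½ · (33 - 16) · 51 = 433.5.
With the floor, consumers buy 12 units at 29, so CS = ½ · (33 - 29) · 12 = 24.
Change in consumer surplus = 24 - 433.5 = -409.5.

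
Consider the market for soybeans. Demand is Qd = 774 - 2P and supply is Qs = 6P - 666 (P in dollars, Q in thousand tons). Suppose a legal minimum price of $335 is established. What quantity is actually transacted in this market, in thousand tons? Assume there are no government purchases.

Equilibrium: 774 - 2P = 6P - 666, so 1440 = 8P and P* = 180, Q* = 414.
Because the floor (335) lies above the market-clearing price, it is binding.
At P = 335: Qd = 774 - 2·335 = 104 and Qs = 6·335 - 666 = 1344.
The quantity actually transacted is the short side, demand: 104.

104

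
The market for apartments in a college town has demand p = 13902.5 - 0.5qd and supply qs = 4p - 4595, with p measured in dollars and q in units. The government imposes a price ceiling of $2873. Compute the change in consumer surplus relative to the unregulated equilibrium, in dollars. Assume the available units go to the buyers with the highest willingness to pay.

Rearranging demand gives qd = 27805 - 2p. Setting quantity demanded equal to quantity supplied, 27805 - 2p = 4p - 4595, gives p* = 5400 and q* = 17005.
Because the ceiling (2873) lies below the market-clearing price, it is binding.
At p = 2873: qd = 27805 - 2·2873 = 22059 and qs = 4·2873 - 4595 = 6897.
Consumer surplus without the control is ½ · (13902.5 - 5400) · 17005 = 72292506.25.
With the ceiling, 6897 units are sold at 2873 (assume they go to the highest-value buyers). The demand price at q = 6897 is 10454, so CS = ½ · [(13902.5 - 2873) + (10454 - 2873)] · 6897 = 64178309.25.
Change in consumer surplus = 64178309.25 - 72292506.25 = -8114197.

-8114197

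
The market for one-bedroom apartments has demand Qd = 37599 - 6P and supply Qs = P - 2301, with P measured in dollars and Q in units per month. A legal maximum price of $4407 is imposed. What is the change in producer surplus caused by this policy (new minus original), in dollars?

-3558982.5

Without the control the market clears where 37599 - 6P = P - 2301, i.e. P* = 5700 and Q* = 3399.
The ceiling of 4407 is below the equilibrium price 5700, so it binds.
At P = 4407: Qd = 37599 - 6·4407 = 11157 and Qs = 4407 - 2301 = 2106.
Producer surplus without the control is ½ · (5700 - 2301) · 3399 = 5776600.5.
With the ceiling, producers sell 2106 units at 4407, so PS = ½ · (4407 - 2301) · 2106 = 2217618.
Change in producer surplus = 2217618 - 5776600.5 = -3558982.5.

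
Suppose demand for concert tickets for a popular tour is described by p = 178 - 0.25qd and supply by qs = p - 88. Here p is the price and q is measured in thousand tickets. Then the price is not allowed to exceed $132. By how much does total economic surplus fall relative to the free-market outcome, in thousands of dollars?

490

Rearranging demand gives qd = 712 - 4p. Setting quantity demanded equal to quantity supplied, 712 - 4p = p - 88, gives p* = 160 and q* = 72.
The ceiling of 132 is below the equilibrium price 160, so it binds.
At p = 132: qd = 712 - 4·132 = 184 and qs = 132 - 88 = 44.
Quantity traded falls to 44. At q = 44 the demand price is (712 - 44)/4 = 167 and the supply price is 88 + 44 = 132.
Deadweight loss = ½ · (167 - 132) · (72 - 44) = ½ · 35 · 28 = 490.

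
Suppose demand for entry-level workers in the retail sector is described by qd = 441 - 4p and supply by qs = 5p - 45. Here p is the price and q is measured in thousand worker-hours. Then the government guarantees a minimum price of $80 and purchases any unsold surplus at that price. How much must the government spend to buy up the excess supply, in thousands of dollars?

18720

Without the control the market clears where 441 - 4p = 5p - 45, i.e. p* = 54 and q* = 225.
Because the floor (80) lies above the market-clearing price, it is binding.
At p = 80: qd = 441 - 4·80 = 121 and qs = 5·80 - 45 = 355.
Surplus = qs - qd = 234.
Government expenditure = surplus × support price = 234 × 80 = 18720.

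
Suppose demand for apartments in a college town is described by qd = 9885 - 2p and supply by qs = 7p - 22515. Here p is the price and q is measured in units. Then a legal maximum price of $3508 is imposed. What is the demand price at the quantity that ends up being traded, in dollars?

3922

Equilibrium: 9885 - 2p = 7p - 22515, so 32400 = 9p and p* = 3600, q* = 2685.
The ceiling of 3508 is below the equilibrium price 3600, so it binds.
At p = 3508: qd = 9885 - 2·3508 = 2869 and qs = 7·3508 - 22515 = 2041.
Only 2041 units reach the market. On the demand curve, the marginal buyer's willingness to pay at q = 2041 is (9885 - 2041)/2 = 3922.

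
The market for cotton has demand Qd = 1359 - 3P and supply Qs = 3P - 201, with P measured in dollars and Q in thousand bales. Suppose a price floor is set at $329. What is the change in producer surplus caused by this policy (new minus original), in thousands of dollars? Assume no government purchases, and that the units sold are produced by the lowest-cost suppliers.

18526.5

Without the control the market clears where 1359 - 3P = 3P - 201, i.e. P* = 260 and Q* = 579.
Because the floor (329) lies above the market-clearing price, it is binding.
At P = 329: Qd = 1359 - 3·329 = 372 and Qs = 3·329 - 201 = 786.
Producer surplus without the control is ½ · (260 - 67) · 579 = 55873.5.
With the floor, 372 units are sold at 329. The supply price at Q = 372 is 191, so PS = ½ · [(329 - 67) + (329 - 191)] · 372 = 74400.
Change in producer surplus = 74400 - 55873.5 = 18526.5.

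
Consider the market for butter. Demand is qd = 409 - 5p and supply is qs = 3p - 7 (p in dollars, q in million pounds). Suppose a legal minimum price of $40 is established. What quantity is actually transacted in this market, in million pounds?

Setting quantity demanded equal to quantity supplied, 409 - 5p = 3p - 7, gives p* = 52 and q* = 149.
Since 40 is below p* = 52, the floor does not bind and the free-market outcome prevails.

149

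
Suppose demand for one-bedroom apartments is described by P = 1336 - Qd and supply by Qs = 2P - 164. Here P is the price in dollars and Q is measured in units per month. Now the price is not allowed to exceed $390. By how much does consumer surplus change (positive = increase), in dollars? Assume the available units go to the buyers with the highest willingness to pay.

43560

Rearranging demand gives Qd = 1336 - P. In a free market, 1336 - P = 2P - 164 gives the equilibrium P* = 500, Q* = 836.
Since 390 < 500, the ceiling is binding.
At P = 390: Qd = 1336 - 390 = 946 and Qs = 2·390 - 164 = 616.
Consumer surplus without the control is ½ · (1336 - 500) · 836 = 349448.
With the ceiling, 616 units are sold at 390 (assume they go to the highest-value buyers). The demand price at Q = 616 is 720, so CS = ½ · [(1336 - 390) + (720 - 390)] · 616 = 393008.
Change in consumer surplus = 393008 - 349448 = 43560.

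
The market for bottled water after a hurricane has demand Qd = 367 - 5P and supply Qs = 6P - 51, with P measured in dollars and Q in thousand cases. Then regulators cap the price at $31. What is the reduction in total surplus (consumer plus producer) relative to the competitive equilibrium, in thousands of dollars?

323.4

Equilibrium: 367 - 5P = 6P - 51, so 418 = 11P and P* = 38, Q* = 177.
Since 31 < 38, the ceiling is binding.
At P = 31: Qd = 367 - 5·31 = 212 and Qs = 6·31 - 51 = 135.
Quantity traded falls to 135. At Q = 135 the demand price is (367 - 135)/5 = 46.4 and the supply price is (51 + 135)/6 = 31.
Deadweight loss = ½ · (46.4 - 31) · (177 - 135) = ½ · 15.4 · 42 = 323.4.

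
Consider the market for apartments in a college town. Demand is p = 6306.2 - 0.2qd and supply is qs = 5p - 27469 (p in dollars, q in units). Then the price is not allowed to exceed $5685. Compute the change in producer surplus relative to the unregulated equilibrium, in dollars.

-321102.5

Rearranging demand gives qd = 31531 - 5p. Equilibrium: 31531 - 5p = 5p - 27469, so 59000 = 10p and p* = 5900, q* = 2031.
Because the ceiling (5685) lies below the market-clearing price, it is binding.
At p = 5685: qd = 31531 - 5·5685 = 3106 and qs = 5·5685 - 27469 = 956.
Producer surplus without the control is ½ · (5900 - 5493.8) · 2031 = 412496.1.
With the ceiling, producers sell 956 units at 5685, so PS = ½ · (5685 - 5493.8) · 956 = 91393.6.
Change in producer surplus = 91393.6 - 412496.1 = -321102.5.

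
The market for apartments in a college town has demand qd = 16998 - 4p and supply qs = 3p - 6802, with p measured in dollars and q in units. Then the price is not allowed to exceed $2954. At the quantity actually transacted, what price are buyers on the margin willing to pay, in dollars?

3734.5

Equilibrium: 16998 - 4p = 3p - 6802, so 23800 = 7p and p* = 3400, q* = 3398.
Because the ceiling (2954) lies below the market-clearing price, it is binding.
At p = 2954: qd = 16998 - 4·2954 = 5182 and qs = 3·2954 - 6802 = 2060.
Only 2060 units reach the market. On the demand curve, the marginal buyer's willingness to pay at q = 2060 is (16998 - 2060)/4 = 3734.5.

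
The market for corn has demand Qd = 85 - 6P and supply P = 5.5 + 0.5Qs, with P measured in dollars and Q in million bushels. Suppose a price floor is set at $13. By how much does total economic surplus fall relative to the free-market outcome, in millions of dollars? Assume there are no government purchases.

12

Rearranging supply gives Qs = 2P - 11. In a free market, 85 - 6P = 2P - 11 gives the equilibrium P* = 12, Q* = 13.
Since 13 > 12, the floor is binding.
At P = 13: Qd = 85 - 6·13 = 7 and Qs = 2·13 - 11 = 15.
Quantity traded falls to 7. At Q = 7 the demand price is (85 - 7)/6 = 13 and the supply price is (11 + 7)/2 = 9.
Deadweight loss = ½ · (13 - 9) · (13 - 7) = ½ · 4 · 6 = 12.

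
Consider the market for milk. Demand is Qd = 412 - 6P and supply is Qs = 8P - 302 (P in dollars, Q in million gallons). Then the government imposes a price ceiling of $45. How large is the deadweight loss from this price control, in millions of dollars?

Equilibrium: 412 - 6P = 8P - 302, so 714 = 14P and P* = 51, Q* = 106.
Since 45 < 51, the ceiling is binding.
At P = 45: Qd = 412 - 6·45 = 142 and Qs = 8·45 - 302 = 58.
Quantity traded falls to 58. At Q = 58 the demand price is (412 - 58)/6 = 59 and the supply price is (302 + 58)/8 = 45.
Deadweight loss = ½ · (59 - 45) · (106 - 58) = ½ · 14 · 48 = 336.

336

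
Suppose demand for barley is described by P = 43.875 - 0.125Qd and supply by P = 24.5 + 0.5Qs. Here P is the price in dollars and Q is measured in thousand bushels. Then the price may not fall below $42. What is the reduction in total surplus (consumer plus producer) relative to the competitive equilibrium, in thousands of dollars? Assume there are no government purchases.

Rearranging demand gives Qd = 351 - 8P; rearranging supply gives Qs = 2P - 49. Equilibrium: 351 - 8P = 2P - 49, so 400 = 10P and P* = 40, Q* = 31.
The floor of 42 is above the equilibrium price 40, so it binds.
At P = 42: Qd = 351 - 8·42 = 15 and Qs = 2·42 - 49 = 35.
Quantity traded falls to 15. At Q = 15 the demand price is (351 - 15)/8 = 42 and the supply price is (49 + 15)/2 = 32.
Deadweight loss = ½ · (42 - 32) · (31 - 15) = ½ · 10 · 16 = 80.

80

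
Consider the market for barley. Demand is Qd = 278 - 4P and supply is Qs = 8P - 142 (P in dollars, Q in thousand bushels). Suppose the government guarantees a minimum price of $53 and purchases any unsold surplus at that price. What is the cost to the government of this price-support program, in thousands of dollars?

In a free market, 278 - 4P = 8P - 142 gives the equilibrium P* = 35, Q* = 138.
Because the floor (53) lies above the market-clearing price, it is binding.
At P = 53: Qd = 278 - 4·53 = 66 and Qs = 8·53 - 142 = 282.
Surplus = Qs - Qd = 216.
Government expenditure = surplus × support price = 216 × 53 = 11448.

11448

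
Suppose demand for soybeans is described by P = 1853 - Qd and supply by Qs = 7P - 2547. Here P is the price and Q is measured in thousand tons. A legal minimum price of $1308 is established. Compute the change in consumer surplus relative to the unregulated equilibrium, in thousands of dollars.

Rearranging demand gives Qd = 1853 - P. In a free market, 1853 - P = 7P - 2547 gives the equilibrium P* = 550, Q* = 1303.
The floor of 1308 is above the equilibrium price 550, so it binds.
At P = 1308: Qd = 1853 - 1308 = 545 and Qs = 7·1308 - 2547 = 6609.
Consumer surplus without the control is ½ · (1853 - 550) · 1303 = 848904.5.
With the floor, consumers buy 545 units at 1308, so CS = ½ · (1853 - 1308) · 545 = 148512.5.
Change in consumer surplus = 148512.5 - 848904.5 = -700392.

-700392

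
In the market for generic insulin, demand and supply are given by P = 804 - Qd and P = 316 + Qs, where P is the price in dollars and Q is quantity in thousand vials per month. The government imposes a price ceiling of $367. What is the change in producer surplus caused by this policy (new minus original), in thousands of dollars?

-28467.5

Rearranging demand gives Qd = 804 - P; rearranging supply gives Qs = P - 316. Without the control the market clears where 804 - P = P - 316, i.e. P* = 560 and Q* = 244.
The ceiling of 367 is below the equilibrium price 560, so it binds.
At P = 367: Qd = 804 - 367 = 437 and Qs = 367 - 316 = 51.
Producer surplus without the control is ½ · (560 - 316) · 244 = 29768.
With the ceiling, producers sell 51 units at 367, so PS = ½ · (367 - 316) · 51 = 1300.5.
Change in producer surplus = 1300.5 - 29768 = -28467.5.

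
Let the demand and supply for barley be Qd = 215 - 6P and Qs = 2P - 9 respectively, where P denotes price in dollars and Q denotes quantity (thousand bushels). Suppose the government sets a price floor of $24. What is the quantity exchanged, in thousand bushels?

47

In a free market, 215 - 6P = 2P - 9 gives the equilibrium P* = 28, Q* = 47.
Since 24 is below P* = 28, the floor does not bind and the free-market outcome prevails.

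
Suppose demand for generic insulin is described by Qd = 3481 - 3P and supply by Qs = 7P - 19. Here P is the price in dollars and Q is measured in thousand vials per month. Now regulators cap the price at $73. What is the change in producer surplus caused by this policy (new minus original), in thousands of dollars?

In a free market, 3481 - 3P = 7P - 19 gives the equilibrium P* = 350, Q* = 2431.
Because the ceiling (73) lies below the market-clearing price, it is binding.
At P = 73: Qd = 3481 - 3·73 = 3262 and Qs = 7·73 - 19 = 492.
Producer surplus without the control is ½ · (350 - 19/7) · 2431 = 5909761/14.
With the ceiling, producers sell 492 units at 73, so PS = ½ · (73 - 19/7) · 492 = 121032/7.
Change in producer surplus = 121032/7 - 5909761/14 = -404835.5.

-404835.5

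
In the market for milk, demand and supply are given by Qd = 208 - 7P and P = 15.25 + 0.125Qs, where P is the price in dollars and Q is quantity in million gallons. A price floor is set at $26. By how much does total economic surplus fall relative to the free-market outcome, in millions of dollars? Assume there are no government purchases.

Rearranging supply gives Qs = 8P - 122. Equilibrium: 208 - 7P = 8P - 122, so 330 = 15P and P* = 22, Q* = 54.
Since 26 > 22, the floor is binding.
At P = 26: Qd = 208 - 7·26 = 26 and Qs = 8·26 - 122 = 86.
Quantity traded falls to 26. At Q = 26 the demand price is (208 - 26)/7 = 26 and the supply price is (122 + 26)/8 = 18.5.
Deadweight loss = ½ · (26 - 18.5) · (54 - 26) = ½ · 7.5 · 28 = 105.

105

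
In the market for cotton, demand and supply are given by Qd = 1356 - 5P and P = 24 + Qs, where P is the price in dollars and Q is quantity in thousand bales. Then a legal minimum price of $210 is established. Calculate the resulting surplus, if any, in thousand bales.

Rearranging supply gives Qs = P - 24. Without the control the market clears where 1356 - 5P = P - 24, i.e. P* = 230 and Q* = 206.
The floor of 210 is below the equilibrium price 230, so it is not binding; the market clears at P* = 230, Q* = 206.
Since the control does not bind, there is no surplus.

0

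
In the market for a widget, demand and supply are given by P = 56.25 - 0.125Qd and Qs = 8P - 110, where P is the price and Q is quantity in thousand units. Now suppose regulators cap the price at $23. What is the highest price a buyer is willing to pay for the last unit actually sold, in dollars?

47

Rearranging demand gives Qd = 450 - 8P. Equilibrium: 450 - 8P = 8P - 110, so 560 = 16P and P* = 35, Q* = 170.
Since 23 < 35, the ceiling is binding.
At P = 23: Qd = 450 - 8·23 = 266 and Qs = 8·23 - 110 = 74.
Only 74 units reach the market. On the demand curve, the marginal buyer's willingness to pay at Q = 74 is (450 - 74)/8 = 47.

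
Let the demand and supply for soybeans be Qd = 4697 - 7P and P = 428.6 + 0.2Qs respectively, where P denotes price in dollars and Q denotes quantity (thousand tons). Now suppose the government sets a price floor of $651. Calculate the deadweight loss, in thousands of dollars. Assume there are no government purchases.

Rearranging supply gives Qs = 5P - 2143. Equilibrium: 4697 - 7P = 5P - 2143, so 6840 = 12P and P* = 570, Q* = 707.
Since 651 > 570, the floor is binding.
At P = 651: Qd = 4697 - 7·651 = 140 and Qs = 5·651 - 2143 = 1112.
Quantity traded falls to 140. At Q = 140 the demand price is (4697 - 140)/7 = 651 and the supply price is (2143 + 140)/5 = 456.6.
Deadweight loss = ½ · (651 - 456.6) · (707 - 140) = ½ · 194.4 · 567 = 55112.4.

55112.4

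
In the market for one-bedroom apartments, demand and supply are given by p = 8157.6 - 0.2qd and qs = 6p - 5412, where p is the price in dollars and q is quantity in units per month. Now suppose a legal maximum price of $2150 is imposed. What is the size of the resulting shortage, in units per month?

Rearranging demand gives qd = 40788 - 5p. Setting quantity demanded equal to quantity supplied, 40788 - 5p = 6p - 5412, gives p* = 4200 and q* = 19788.
Because the ceiling (2150) lies below the market-clearing price, it is binding.
At p = 2150: qd = 40788 - 5·2150 = 30038 and qs = 6·2150 - 5412 = 7488.
Shortage = qd - qs = 30038 - 7488 = 22550.

22550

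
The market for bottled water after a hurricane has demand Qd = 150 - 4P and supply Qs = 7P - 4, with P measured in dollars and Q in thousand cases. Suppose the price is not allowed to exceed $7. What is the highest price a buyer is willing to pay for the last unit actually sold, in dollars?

Setting quantity demanded equal to quantity supplied, 150 - 4P = 7P - 4, gives P* = 14 and Q* = 94.
The ceiling of 7 is below the equilibrium price 14, so it binds.
At P = 7: Qd = 150 - 4·7 = 122 and Qs = 7·7 - 4 = 45.
Only 45 units reach the market. On the demand curve, the marginal buyer's willingness to pay at Q = 45 is (150 - 45)/4 = 26.25.

26.25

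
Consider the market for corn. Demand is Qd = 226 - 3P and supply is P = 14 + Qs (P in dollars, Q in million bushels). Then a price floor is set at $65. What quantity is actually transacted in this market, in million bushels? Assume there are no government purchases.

Rearranging supply gives Qs = P - 14. Equilibrium: 226 - 3P = P - 14, so 240 = 4P and P* = 60, Q* = 46.
Since 65 > 60, the floor is binding.
At P = 65: Qd = 226 - 3·65 = 31 and Qs = 65 - 14 = 51.
The quantity actually transacted is the short side, demand: 31.

31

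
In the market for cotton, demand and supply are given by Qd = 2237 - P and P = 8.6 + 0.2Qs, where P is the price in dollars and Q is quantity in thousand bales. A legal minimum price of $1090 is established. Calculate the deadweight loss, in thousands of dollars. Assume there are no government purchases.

Rearranging supply gives Qs = 5P - 43. In a free market, 2237 - P = 5P - 43 gives the equilibrium P* = 380, Q* = 1857.
The floor of 1090 is above the equilibrium price 380, so it binds.
At P = 1090: Qd = 2237 - 1090 = 1147 and Qs = 5·1090 - 43 = 5407.
Quantity traded falls to 1147. At Q = 1147 the demand price is 2237 - 1147 = 1090 and the supply price is (43 + 1147)/5 = 238.
Deadweight loss = ½ · (1090 - 238) · (1857 - 1147) = ½ · 852 · 710 = 302460.

302460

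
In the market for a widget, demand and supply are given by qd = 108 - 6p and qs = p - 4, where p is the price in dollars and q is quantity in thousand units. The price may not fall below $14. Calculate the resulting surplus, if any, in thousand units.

0

Without the control the market clears where 108 - 6p = p - 4, i.e. p* = 16 and q* = 12.
The floor of 14 is below the equilibrium price 16, so it is not binding; the market clears at p* = 16, q* = 12.
Since the control does not bind, there is no surplus.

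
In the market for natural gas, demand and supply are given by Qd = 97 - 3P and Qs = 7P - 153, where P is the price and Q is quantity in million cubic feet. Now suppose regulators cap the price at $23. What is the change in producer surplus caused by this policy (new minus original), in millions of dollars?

-30

In a free market, 97 - 3P = 7P - 153 gives the equilibrium P* = 25, Q* = 22.
Since 23 < 25, the ceiling is binding.
At P = 23: Qd = 97 - 3·23 = 28 and Qs = 7·23 - 153 = 8.
Producer surplus without the control is ½ · (25 - 153/7) · 22 = 242/7.
With the ceiling, producers sell 8 units at 23, so PS = ½ · (23 - 153/7) · 8 = 32/7.
Change in producer surplus = 32/7 - 242/7 = -30.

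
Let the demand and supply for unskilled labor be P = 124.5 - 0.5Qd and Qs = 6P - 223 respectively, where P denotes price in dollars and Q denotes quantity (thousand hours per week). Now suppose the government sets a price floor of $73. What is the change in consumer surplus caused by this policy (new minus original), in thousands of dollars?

-1638

Rearranging demand gives Qd = 249 - 2P. Setting quantity demanded equal to quantity supplied, 249 - 2P = 6P - 223, gives P* = 59 and Q* = 131.
Since 73 > 59, the floor is binding.
At P = 73: Qd = 249 - 2·73 = 103 and Qs = 6·73 - 223 = 215.
Consumer surplus without the control is ½ · (124.5 - 59) · 131 = 4290.25.
With the floor, consumers buy 103 units at 73, so CS = ½ · (124.5 - 73) · 103 = 2652.25.
Change in consumer surplus = 2652.25 - 4290.25 = -1638.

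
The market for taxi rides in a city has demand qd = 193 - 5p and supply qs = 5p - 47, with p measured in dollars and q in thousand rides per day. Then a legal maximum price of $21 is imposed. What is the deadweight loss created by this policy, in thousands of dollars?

45

Equilibrium: 193 - 5p = 5p - 47, so 240 = 10p and p* = 24, q* = 73.
Since 21 < 24, the ceiling is binding.
At p = 21: qd = 193 - 5·21 = 88 and qs = 5·21 - 47 = 58.
Quantity traded falls to 58. At q = 58 the demand price is (193 - 58)/5 = 27 and the supply price is (47 + 58)/5 = 21.
Deadweight loss = ½ · (27 - 21) · (73 - 58) = ½ · 6 · 15 = 45.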